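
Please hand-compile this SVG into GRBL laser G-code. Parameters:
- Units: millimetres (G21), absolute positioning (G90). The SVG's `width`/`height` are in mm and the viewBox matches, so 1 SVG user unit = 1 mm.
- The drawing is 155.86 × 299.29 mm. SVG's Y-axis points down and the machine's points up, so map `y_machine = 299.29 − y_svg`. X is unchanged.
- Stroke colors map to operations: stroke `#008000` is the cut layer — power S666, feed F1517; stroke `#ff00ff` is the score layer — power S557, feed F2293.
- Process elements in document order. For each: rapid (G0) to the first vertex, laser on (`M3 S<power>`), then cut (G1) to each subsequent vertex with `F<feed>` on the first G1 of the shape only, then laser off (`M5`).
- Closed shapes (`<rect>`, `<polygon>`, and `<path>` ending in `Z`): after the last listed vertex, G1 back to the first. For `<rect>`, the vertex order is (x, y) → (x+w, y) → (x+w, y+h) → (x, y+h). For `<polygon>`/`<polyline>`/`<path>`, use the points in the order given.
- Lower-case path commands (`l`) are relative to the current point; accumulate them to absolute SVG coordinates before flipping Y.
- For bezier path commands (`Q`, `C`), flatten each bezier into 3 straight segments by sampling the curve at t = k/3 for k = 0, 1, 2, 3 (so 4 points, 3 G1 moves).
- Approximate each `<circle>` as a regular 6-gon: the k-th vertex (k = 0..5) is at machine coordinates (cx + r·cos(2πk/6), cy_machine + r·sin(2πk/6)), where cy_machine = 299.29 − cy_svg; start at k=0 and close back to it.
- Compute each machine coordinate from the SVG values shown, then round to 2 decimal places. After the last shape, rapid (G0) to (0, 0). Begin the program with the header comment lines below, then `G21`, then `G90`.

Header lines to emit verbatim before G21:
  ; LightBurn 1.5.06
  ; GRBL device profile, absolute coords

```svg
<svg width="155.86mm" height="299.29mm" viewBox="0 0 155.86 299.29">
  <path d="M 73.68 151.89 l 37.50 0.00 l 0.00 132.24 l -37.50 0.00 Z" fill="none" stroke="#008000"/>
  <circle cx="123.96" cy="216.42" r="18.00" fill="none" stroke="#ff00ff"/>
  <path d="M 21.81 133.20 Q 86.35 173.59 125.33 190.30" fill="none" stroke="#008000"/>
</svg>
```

viewBox `0 0 155.86 299.29` with mm width/height → 1 unit = 1 mm. Flip: y_m = 299.29 − y_svg.

**Shape 1** — `<path>` rectangle, stroke `#008000` → cut (S666, F1517). Machine vertices: (73.68,147.40) → (111.18,147.40) → (111.18,15.16) → (73.68,15.16) → (73.68,147.40). Closed: final G1 returns to the first vertex.

**Shape 2** — `<circle>` circle, stroke `#ff00ff` → score (S557, F2293). Machine vertices: (141.96,82.87) → (132.96,98.46) → (114.96,98.46) → (105.96,82.87) → (114.96,67.28) → (132.96,67.28) → (141.96,82.87). Closed: final G1 returns to the first vertex.

**Shape 3** — `<path>` quadratic bezier, stroke `#008000` → cut (S666, F1517). Control points (SVG): P0=(21.81,133.20), P1=(86.35,173.59), P2=(125.33,190.30); sampled at t=k/3. Machine vertices: (21.81,166.09) → (62.00,141.79) → (96.50,122.76) → (125.33,108.99). Open path.

; LightBurn 1.5.06
; GRBL device profile, absolute coords
G21
G90
G0 X73.68 Y147.40
M3 S666
G1 X111.18 Y147.40 F1517
G1 X111.18 Y15.16
G1 X73.68 Y15.16
G1 X73.68 Y147.40
M5
G0 X141.96 Y82.87
M3 S557
G1 X132.96 Y98.46 F2293
G1 X114.96 Y98.46
G1 X105.96 Y82.87
G1 X114.96 Y67.28
G1 X132.96 Y67.28
G1 X141.96 Y82.87
M5
G0 X21.81 Y166.09
M3 S666
G1 X62.00 Y141.79 F1517
G1 X96.50 Y122.76
G1 X125.33 Y108.99
M5
G0 X0.00 Y0.00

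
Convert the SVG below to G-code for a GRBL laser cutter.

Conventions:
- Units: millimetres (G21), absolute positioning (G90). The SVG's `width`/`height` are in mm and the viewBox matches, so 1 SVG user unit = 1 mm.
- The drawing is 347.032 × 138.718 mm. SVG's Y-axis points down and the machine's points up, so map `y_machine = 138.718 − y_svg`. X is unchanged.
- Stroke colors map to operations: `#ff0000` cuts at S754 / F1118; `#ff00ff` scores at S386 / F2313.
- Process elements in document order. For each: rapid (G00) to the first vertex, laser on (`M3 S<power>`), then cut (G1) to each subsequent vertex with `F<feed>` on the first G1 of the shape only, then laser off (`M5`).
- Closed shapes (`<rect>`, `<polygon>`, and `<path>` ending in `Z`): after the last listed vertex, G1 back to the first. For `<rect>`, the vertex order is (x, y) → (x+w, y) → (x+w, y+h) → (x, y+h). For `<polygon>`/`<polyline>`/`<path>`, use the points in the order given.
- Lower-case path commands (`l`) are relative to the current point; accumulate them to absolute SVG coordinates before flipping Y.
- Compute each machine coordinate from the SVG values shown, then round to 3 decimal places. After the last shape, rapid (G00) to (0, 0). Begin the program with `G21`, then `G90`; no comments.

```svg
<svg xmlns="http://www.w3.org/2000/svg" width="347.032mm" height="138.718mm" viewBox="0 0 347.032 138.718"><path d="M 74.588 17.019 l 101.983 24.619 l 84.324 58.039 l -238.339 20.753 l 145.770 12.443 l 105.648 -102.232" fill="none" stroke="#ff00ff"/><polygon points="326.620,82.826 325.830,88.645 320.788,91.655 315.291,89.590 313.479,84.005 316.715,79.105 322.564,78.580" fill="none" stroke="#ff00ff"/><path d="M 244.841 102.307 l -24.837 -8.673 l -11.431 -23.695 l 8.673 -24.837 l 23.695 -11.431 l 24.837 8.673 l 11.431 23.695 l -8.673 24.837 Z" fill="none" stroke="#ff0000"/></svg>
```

1 u = 1 mm; y_m = 138.718 − y.

[1] `<path>` open polyline, #ff00ff→score S386 F2313: (74.588,121.699) → (176.571,97.080) → (260.895,39.041) → (22.556,18.288) → (168.326,5.845) → (273.974,108.077)

[2] `<polygon>` regular polygon, #ff00ff→score S386 F2313: (326.620,55.892) → (325.830,50.073) → (320.788,47.063) → (315.291,49.128) → (313.479,54.713) → (316.715,59.613) → (322.564,60.138) → (326.620,55.892) (closed)

[3] `<path>` regular polygon, #ff0000→cut S754 F1118: (244.841,36.411) → (220.004,45.084) → (208.573,68.779) → (217.246,93.616) → (240.941,105.047) → (265.778,96.374) → (277.209,72.679) → (268.536,47.842) → (244.841,36.411) (closed)

G21
G90
G00 X74.588 Y121.699
M3 S386
G1 X176.571 Y97.080 F2313
G1 X260.895 Y39.041
G1 X22.556 Y18.288
G1 X168.326 Y5.845
G1 X273.974 Y108.077
M5
G00 X326.620 Y55.892
M3 S386
G1 X325.830 Y50.073 F2313
G1 X320.788 Y47.063
G1 X315.291 Y49.128
G1 X313.479 Y54.713
G1 X316.715 Y59.613
G1 X322.564 Y60.138
G1 X326.620 Y55.892
M5
G00 X244.841 Y36.411
M3 S754
G1 X220.004 Y45.084 F1118
G1 X208.573 Y68.779
G1 X217.246 Y93.616
G1 X240.941 Y105.047
G1 X265.778 Y96.374
G1 X277.209 Y72.679
G1 X268.536 Y47.842
G1 X244.841 Y36.411
M5
G00 X0.000 Y0.000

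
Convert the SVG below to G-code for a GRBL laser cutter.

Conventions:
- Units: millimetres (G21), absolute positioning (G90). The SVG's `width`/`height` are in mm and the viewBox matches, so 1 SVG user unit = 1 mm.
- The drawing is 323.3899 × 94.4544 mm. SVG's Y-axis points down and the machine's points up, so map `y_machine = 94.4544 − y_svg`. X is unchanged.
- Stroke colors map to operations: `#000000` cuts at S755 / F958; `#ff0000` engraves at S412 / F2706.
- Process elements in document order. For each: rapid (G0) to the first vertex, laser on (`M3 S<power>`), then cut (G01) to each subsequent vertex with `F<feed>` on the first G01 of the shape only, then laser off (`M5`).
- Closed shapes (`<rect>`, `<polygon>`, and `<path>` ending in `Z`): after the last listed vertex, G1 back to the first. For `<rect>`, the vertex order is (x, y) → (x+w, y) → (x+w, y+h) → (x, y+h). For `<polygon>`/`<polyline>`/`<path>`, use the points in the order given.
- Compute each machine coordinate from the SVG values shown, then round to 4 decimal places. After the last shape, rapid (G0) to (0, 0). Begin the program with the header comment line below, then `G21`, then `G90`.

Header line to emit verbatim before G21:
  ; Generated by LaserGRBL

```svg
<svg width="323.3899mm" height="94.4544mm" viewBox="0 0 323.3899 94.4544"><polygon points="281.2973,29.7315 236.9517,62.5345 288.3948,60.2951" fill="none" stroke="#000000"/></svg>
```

; Generated by LaserGRBL
G21
G90
G0 X281.2973 Y64.7229
M3 S755
G01 X236.9517 Y31.9199 F958
G01 X288.3948 Y34.1593
G01 X281.2973 Y64.7229
M5
G0 X0.0000 Y0.0000

viewBox `0 0 323.3899 94.4544` with mm width/height → 1 unit = 1 mm. Flip: y_m = 94.4544 − y_svg.

**Shape 1** — `<polygon>` closed polygon, stroke `#000000` → cut (S755, F958). Machine vertices: (281.2973,64.7229) → (236.9517,31.9199) → (288.3948,34.1593) → (281.2973,64.7229). Closed: final G1 returns to the first vertex.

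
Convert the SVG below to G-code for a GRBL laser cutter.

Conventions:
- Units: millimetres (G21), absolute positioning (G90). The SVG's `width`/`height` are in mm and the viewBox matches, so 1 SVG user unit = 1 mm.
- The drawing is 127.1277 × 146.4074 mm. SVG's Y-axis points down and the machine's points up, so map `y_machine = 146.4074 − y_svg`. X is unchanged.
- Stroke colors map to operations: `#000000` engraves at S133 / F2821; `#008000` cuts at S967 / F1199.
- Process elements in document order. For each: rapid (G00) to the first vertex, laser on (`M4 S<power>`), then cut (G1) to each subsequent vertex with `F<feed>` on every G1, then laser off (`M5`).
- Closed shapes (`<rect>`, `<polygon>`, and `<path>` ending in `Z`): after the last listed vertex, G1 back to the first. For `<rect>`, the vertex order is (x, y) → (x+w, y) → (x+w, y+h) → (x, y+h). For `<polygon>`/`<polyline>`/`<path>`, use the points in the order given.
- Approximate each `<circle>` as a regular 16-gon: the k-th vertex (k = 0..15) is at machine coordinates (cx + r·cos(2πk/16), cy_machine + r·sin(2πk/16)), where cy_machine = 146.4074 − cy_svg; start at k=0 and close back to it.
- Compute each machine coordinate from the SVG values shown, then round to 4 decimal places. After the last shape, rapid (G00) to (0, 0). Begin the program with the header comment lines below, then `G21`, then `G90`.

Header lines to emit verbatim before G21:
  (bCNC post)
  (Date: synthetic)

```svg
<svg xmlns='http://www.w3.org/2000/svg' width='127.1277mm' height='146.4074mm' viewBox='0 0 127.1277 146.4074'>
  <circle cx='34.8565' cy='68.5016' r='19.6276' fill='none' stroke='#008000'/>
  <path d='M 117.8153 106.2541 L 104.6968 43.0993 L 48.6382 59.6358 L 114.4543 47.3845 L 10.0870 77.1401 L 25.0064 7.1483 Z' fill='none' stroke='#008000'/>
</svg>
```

Since the viewBox matches the mm dimensions, user units are millimetres directly. The only transform is the Y-flip y_m = 146.4074 − y_svg.

Shape 1 is a circle drawn with `<circle>`. Its stroke #008000 means cut at S967, F1199. After flipping Y the toolpath is (54.4841,77.9058) → (52.9900,85.4170) → (48.7353,91.7846) → (42.3677,96.0393) → (34.8565,97.5334) → (27.3453,96.0393) → (20.9777,91.7846) → (16.7230,85.4170) → (15.2289,77.9058) → (16.7230,70.3946) → (20.9777,64.0270) → (27.3453,59.7723) → (34.8565,58.2782) → (42.3677,59.7723) → (48.7353,64.0270) → (52.9900,70.3946) → (54.4841,77.9058), returning to the start.

Shape 2 is a closed polygon drawn with `<path>`. Its stroke #008000 means cut at S967, F1199. After flipping Y the toolpath is (117.8153,40.1533) → (104.6968,103.3081) → (48.6382,86.7716) → (114.4543,99.0229) → (10.0870,69.2673) → (25.0064,139.2591) → (117.8153,40.1533), returning to the start.

(bCNC post)
(Date: synthetic)
G21
G90
G00 X54.4841 Y77.9058
M4 S967
G1 X52.9900 Y85.4170 F1199
G1 X48.7353 Y91.7846 F1199
G1 X42.3677 Y96.0393 F1199
G1 X34.8565 Y97.5334 F1199
G1 X27.3453 Y96.0393 F1199
G1 X20.9777 Y91.7846 F1199
G1 X16.7230 Y85.4170 F1199
G1 X15.2289 Y77.9058 F1199
G1 X16.7230 Y70.3946 F1199
G1 X20.9777 Y64.0270 F1199
G1 X27.3453 Y59.7723 F1199
G1 X34.8565 Y58.2782 F1199
G1 X42.3677 Y59.7723 F1199
G1 X48.7353 Y64.0270 F1199
G1 X52.9900 Y70.3946 F1199
G1 X54.4841 Y77.9058 F1199
M5
G00 X117.8153 Y40.1533
M4 S967
G1 X104.6968 Y103.3081 F1199
G1 X48.6382 Y86.7716 F1199
G1 X114.4543 Y99.0229 F1199
G1 X10.0870 Y69.2673 F1199
G1 X25.0064 Y139.2591 F1199
G1 X117.8153 Y40.1533 F1199
M5
G00 X0.0000 Y0.0000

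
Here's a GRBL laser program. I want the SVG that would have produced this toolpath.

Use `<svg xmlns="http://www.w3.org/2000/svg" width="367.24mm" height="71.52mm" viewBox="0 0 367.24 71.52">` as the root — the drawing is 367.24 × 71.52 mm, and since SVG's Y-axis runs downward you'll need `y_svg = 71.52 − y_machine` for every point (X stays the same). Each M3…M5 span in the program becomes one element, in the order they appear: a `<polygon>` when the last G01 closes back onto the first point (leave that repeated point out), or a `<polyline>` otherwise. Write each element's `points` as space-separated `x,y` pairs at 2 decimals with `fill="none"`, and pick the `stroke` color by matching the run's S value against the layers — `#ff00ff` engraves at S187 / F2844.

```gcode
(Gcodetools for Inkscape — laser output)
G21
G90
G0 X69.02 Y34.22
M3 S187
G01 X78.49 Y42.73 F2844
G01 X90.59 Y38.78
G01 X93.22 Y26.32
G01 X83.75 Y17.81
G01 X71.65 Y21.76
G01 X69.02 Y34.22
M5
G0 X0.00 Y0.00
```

<svg xmlns="http://www.w3.org/2000/svg" width="367.24mm" height="71.52mm" viewBox="0 0 367.24 71.52">
  <polygon points="69.02,37.30 78.49,28.79 90.59,32.74 93.22,45.20 83.75,53.71 71.65,49.76" fill="none" stroke="#ff00ff"/>
</svg>

y_svg = 71.52 − y_m. Every run uses S187, so all elements get stroke `#ff00ff` (engrave).

[1] closed run; points: 69.02,37.30 78.49,28.79 90.59,32.74 93.22,45.20 83.75,53.71 71.65,49.76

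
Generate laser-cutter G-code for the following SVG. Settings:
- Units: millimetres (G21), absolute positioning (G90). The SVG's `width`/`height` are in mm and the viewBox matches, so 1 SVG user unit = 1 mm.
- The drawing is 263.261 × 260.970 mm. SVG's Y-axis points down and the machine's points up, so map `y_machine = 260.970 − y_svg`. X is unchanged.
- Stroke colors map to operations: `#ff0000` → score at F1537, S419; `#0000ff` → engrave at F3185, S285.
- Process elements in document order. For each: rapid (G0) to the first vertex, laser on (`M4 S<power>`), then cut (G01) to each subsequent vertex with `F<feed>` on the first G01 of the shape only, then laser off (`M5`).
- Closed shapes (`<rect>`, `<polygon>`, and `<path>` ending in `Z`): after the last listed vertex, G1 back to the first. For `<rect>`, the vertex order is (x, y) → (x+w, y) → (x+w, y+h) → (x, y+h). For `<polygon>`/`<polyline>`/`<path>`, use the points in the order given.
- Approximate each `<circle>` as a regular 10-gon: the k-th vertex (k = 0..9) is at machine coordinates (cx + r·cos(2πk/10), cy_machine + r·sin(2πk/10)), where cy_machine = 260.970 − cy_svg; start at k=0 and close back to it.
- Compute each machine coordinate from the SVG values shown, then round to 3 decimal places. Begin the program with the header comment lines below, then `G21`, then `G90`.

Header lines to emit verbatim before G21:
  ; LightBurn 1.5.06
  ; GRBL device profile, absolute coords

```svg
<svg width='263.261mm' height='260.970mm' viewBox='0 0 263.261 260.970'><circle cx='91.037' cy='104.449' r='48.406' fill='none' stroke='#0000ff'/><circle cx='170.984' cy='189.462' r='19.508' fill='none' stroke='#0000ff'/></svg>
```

1 u = 1 mm; y_m = 260.970 − y.

[1] `<circle>` circle, #0000ff→engrave S285 F3185: (139.443,156.521) → (130.198,184.973) → (105.995,202.558) → (76.079,202.558) → (51.876,184.973) → (42.631,156.521) → (51.876,128.069) → (76.079,110.484) → (105.995,110.484) → (130.198,128.069) → (139.443,156.521) (closed)

[2] `<circle>` circle, #0000ff→engrave S285 F3185: (190.492,71.508) → (186.766,82.975) → (177.012,90.061) → (164.956,90.061) → (155.202,82.975) → (151.476,71.508) → (155.202,60.041) → (164.956,52.955) → (177.012,52.955) → (186.766,60.041) → (190.492,71.508) (closed)

; LightBurn 1.5.06
; GRBL device profile, absolute coords
G21
G90
G0 X139.443 Y156.521
M4 S285
G01 X130.198 Y184.973 F3185
G01 X105.995 Y202.558
G01 X76.079 Y202.558
G01 X51.876 Y184.973
G01 X42.631 Y156.521
G01 X51.876 Y128.069
G01 X76.079 Y110.484
G01 X105.995 Y110.484
G01 X130.198 Y128.069
G01 X139.443 Y156.521
M5
G0 X190.492 Y71.508
M4 S285
G01 X186.766 Y82.975 F3185
G01 X177.012 Y90.061
G01 X164.956 Y90.061
G01 X155.202 Y82.975
G01 X151.476 Y71.508
G01 X155.202 Y60.041
G01 X164.956 Y52.955
G01 X177.012 Y52.955
G01 X186.766 Y60.041
G01 X190.492 Y71.508
M5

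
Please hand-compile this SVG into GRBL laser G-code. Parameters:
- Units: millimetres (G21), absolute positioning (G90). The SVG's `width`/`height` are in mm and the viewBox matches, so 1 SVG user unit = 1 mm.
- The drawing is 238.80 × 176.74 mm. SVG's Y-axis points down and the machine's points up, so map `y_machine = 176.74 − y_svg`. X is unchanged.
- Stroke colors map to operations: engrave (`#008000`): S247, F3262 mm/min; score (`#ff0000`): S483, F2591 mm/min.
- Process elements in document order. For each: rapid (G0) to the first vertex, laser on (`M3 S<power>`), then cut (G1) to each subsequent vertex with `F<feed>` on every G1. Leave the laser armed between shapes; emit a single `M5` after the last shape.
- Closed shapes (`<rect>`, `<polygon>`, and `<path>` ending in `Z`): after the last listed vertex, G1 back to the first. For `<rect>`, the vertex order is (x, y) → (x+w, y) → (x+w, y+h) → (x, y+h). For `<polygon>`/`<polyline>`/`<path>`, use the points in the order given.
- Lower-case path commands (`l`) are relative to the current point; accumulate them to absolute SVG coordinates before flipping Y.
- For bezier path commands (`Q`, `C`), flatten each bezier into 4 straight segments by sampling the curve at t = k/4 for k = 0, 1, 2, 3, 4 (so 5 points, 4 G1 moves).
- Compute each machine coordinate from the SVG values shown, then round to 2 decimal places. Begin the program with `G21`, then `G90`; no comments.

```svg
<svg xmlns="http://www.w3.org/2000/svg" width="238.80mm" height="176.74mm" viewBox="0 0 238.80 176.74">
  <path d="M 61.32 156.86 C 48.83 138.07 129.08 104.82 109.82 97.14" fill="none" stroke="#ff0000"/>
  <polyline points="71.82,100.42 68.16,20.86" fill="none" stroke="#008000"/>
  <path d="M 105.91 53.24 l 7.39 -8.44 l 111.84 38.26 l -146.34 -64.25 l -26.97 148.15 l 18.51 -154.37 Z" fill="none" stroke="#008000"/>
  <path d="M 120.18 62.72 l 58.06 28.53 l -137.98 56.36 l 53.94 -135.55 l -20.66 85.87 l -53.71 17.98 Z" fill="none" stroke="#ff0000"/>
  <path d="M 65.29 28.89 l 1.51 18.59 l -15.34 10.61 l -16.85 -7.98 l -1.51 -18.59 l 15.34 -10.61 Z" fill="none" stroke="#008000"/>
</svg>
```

G21
G90
G0 X61.32 Y19.88
M3 S483
G1 X66.34 Y36.06 F2591
G1 X88.11 Y53.91 F2591
G1 X108.61 Y69.67 F2591
G1 X109.82 Y79.60 F2591
G0 X71.82 Y76.32
M3 S247
G1 X68.16 Y155.88 F3262
G0 X105.91 Y123.50
M3 S247
G1 X113.30 Y131.94 F3262
G1 X225.14 Y93.68 F3262
G1 X78.80 Y157.93 F3262
G1 X51.83 Y9.78 F3262
G1 X70.34 Y164.15 F3262
G1 X105.91 Y123.50 F3262
G0 X120.18 Y114.02
M3 S483
G1 X178.24 Y85.49 F2591
G1 X40.26 Y29.13 F2591
G1 X94.20 Y164.68 F2591
G1 X73.54 Y78.81 F2591
G1 X19.83 Y60.83 F2591
G1 X120.18 Y114.02 F2591
G0 X65.29 Y147.85
M3 S247
G1 X66.80 Y129.26 F3262
G1 X51.46 Y118.65 F3262
G1 X34.61 Y126.63 F3262
G1 X33.10 Y145.22 F3262
G1 X48.44 Y155.83 F3262
G1 X65.29 Y147.85 F3262
M5

1 u = 1 mm; y_m = 176.74 − y.

[1] `<path>` cubic bezier, #ff0000→score S483 F2591: (61.32,19.88) → (66.34,36.06) → (88.11,53.91) → (108.61,69.67) → (109.82,79.60)

[2] `<polyline>` line segment, #008000→engrave S247 F3262: (71.82,76.32) → (68.16,155.88)

[3] `<path>` closed polygon, #008000→engrave S247 F3262: (105.91,123.50) → (113.30,131.94) → (225.14,93.68) → (78.80,157.93) → (51.83,9.78) → (70.34,164.15) → (105.91,123.50) (closed)

[4] `<path>` closed polygon, #ff0000→score S483 F2591: (120.18,114.02) → (178.24,85.49) → (40.26,29.13) → (94.20,164.68) → (73.54,78.81) → (19.83,60.83) → (120.18,114.02) (closed)

[5] `<path>` regular polygon, #008000→engrave S247 F3262: (65.29,147.85) → (66.80,129.26) → (51.46,118.65) → (34.61,126.63) → (33.10,145.22) → (48.44,155.83) → (65.29,147.85) (closed)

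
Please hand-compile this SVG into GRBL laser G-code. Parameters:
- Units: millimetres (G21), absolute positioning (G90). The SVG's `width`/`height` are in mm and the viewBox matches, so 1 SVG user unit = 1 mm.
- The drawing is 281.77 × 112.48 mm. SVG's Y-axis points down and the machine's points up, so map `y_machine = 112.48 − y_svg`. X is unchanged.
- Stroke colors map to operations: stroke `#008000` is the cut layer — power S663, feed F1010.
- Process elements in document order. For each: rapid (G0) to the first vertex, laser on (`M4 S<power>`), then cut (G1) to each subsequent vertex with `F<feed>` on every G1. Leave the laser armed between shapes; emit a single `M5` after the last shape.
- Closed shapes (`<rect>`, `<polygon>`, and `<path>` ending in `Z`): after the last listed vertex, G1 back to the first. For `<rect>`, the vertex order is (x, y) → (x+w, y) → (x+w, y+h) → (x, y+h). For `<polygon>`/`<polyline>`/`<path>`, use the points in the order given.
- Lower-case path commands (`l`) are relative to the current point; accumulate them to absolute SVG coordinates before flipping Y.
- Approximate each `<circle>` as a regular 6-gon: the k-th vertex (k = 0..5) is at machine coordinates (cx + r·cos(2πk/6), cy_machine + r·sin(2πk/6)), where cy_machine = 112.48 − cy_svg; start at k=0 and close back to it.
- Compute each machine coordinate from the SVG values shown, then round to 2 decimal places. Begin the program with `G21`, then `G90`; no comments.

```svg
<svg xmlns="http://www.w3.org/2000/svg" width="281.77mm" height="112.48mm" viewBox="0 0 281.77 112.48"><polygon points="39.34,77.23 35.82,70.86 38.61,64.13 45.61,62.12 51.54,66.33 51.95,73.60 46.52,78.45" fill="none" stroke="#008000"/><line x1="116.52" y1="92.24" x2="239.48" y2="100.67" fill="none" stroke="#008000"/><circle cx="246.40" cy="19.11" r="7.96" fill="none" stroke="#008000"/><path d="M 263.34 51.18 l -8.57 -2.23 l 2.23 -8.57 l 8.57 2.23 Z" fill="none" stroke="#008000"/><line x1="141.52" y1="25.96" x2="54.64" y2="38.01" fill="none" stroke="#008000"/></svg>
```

G21
G90
G0 X39.34 Y35.25
M4 S663
G1 X35.82 Y41.62 F1010
G1 X38.61 Y48.35 F1010
G1 X45.61 Y50.36 F1010
G1 X51.54 Y46.15 F1010
G1 X51.95 Y38.88 F1010
G1 X46.52 Y34.03 F1010
G1 X39.34 Y35.25 F1010
G0 X116.52 Y20.24
M4 S663
G1 X239.48 Y11.81 F1010
G0 X254.36 Y93.37
M4 S663
G1 X250.38 Y100.26 F1010
G1 X242.42 Y100.26 F1010
G1 X238.44 Y93.37 F1010
G1 X242.42 Y86.48 F1010
G1 X250.38 Y86.48 F1010
G1 X254.36 Y93.37 F1010
G0 X263.34 Y61.30
M4 S663
G1 X254.77 Y63.53 F1010
G1 X257.00 Y72.10 F1010
G1 X265.57 Y69.87 F1010
G1 X263.34 Y61.30 F1010
G0 X141.52 Y86.52
M4 S663
G1 X54.64 Y74.47 F1010
M5

1 u = 1 mm; y_m = 112.48 − y.

[1] `<polygon>` regular polygon, #008000→cut S663 F1010: (39.34,35.25) → (35.82,41.62) → (38.61,48.35) → (45.61,50.36) → (51.54,46.15) → (51.95,38.88) → (46.52,34.03) → (39.34,35.25) (closed)

[2] `<line>` line segment, #008000→cut S663 F1010: (116.52,20.24) → (239.48,11.81)

[3] `<circle>` circle, #008000→cut S663 F1010: (254.36,93.37) → (250.38,100.26) → (242.42,100.26) → (238.44,93.37) → (242.42,86.48) → (250.38,86.48) → (254.36,93.37) (closed)

[4] `<path>` regular polygon, #008000→cut S663 F1010: (263.34,61.30) → (254.77,63.53) → (257.00,72.10) → (265.57,69.87) → (263.34,61.30) (closed)

[5] `<line>` line segment, #008000→cut S663 F1010: (141.52,86.52) → (54.64,74.47)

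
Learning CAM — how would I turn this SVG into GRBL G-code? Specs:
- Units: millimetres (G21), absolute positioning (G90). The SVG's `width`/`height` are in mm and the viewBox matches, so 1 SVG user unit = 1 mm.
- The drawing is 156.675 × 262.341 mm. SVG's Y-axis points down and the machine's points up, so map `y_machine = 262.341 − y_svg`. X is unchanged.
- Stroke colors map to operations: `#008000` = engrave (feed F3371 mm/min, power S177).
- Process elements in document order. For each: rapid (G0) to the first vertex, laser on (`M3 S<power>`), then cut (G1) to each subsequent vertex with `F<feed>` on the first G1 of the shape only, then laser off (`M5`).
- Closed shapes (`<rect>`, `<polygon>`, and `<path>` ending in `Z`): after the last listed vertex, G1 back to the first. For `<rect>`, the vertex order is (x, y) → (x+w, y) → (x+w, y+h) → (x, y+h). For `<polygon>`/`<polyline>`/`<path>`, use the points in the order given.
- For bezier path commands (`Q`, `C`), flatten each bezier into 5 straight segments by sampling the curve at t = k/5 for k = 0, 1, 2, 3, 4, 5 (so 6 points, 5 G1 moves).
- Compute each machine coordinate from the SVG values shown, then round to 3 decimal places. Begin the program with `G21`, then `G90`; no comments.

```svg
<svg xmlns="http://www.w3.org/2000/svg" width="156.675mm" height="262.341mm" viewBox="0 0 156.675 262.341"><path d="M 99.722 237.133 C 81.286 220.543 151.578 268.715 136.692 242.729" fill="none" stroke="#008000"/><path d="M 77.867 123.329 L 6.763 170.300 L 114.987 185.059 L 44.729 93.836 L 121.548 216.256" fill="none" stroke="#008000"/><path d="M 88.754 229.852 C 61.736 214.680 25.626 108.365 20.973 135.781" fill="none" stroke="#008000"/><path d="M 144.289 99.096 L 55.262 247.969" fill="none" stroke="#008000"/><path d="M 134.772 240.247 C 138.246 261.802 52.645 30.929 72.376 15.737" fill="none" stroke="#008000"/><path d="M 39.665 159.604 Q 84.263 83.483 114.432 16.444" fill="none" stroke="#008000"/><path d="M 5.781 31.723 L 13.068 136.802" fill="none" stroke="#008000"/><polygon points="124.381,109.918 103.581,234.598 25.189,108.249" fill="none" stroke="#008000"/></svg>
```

G21
G90
G0 X99.722 Y25.208
M3 S177
G1 X97.917 Y28.502 F3371
G1 X109.058 Y22.921
G1 X124.800 Y15.134
G1 X136.793 Y11.808
G1 X136.692 Y19.612
M5
G0 X77.867 Y139.012
M3 S177
G1 X6.763 Y92.041 F3371
G1 X114.987 Y77.282
G1 X44.729 Y168.505
G1 X121.548 Y46.085
M5
G0 X88.754 Y32.489
M3 S177
G1 X71.777 Y50.730 F3371
G1 X54.563 Y80.052
G1 X39.061 Y109.660
G1 X27.215 Y128.761
G1 X20.973 Y126.560
M5
G0 X144.289 Y163.245
M3 S177
G1 X55.262 Y14.372 F3371
M5
G0 X134.772 Y22.094
M3 S177
G1 X127.723 Y35.707 F3371
G1 X108.627 Y87.434
G1 X86.816 Y154.806
G1 X71.622 Y215.352
G1 X72.376 Y246.604
M5
G0 X39.665 Y102.737
M3 S177
G1 X56.927 Y132.822 F3371
G1 X73.035 Y162.181
G1 X87.988 Y190.813
G1 X101.787 Y218.718
G1 X114.432 Y245.897
M5
G0 X5.781 Y230.618
M3 S177
G1 X13.068 Y125.539 F3371
M5
G0 X124.381 Y152.423
M3 S177
G1 X103.581 Y27.743 F3371
G1 X25.189 Y154.092
G1 X124.381 Y152.423
M5

viewBox `0 0 156.675 262.341` with mm width/height → 1 unit = 1 mm. Flip: y_m = 262.341 − y_svg.

**Shape 1** — `<path>` cubic bezier, stroke `#008000` → engrave (S177, F3371). Control points (SVG): P0=(99.722,237.133), P1=(81.286,220.543), P2=(151.578,268.715), P3=(136.692,242.729); sampled at t=k/5. Machine vertices: (99.722,25.208) → (97.917,28.502) → (109.058,22.921) → (124.800,15.134) → (136.793,11.808) → (136.692,19.612). Open path.

**Shape 2** — `<path>` open polyline, stroke `#008000` → engrave (S177, F3371). Machine vertices: (77.867,139.012) → (6.763,92.041) → (114.987,77.282) → (44.729,168.505) → (121.548,46.085). Open path.

**Shape 3** — `<path>` cubic bezier, stroke `#008000` → engrave (S177, F3371). Control points (SVG): P0=(88.754,229.852), P1=(61.736,214.680), P2=(25.626,108.365), P3=(20.973,135.781); sampled at t=k/5. Machine vertices: (88.754,32.489) → (71.777,50.730) → (54.563,80.052) → (39.061,109.660) → (27.215,128.761) → (20.973,126.560). Open path.

**Shape 4** — `<path>` line segment, stroke `#008000` → engrave (S177, F3371). Machine vertices: (144.289,163.245) → (55.262,14.372). Open path.

**Shape 5** — `<path>` cubic bezier, stroke `#008000` → engrave (S177, F3371). Control points (SVG): P0=(134.772,240.247), P1=(138.246,261.802), P2=(52.645,30.929), P3=(72.376,15.737); sampled at t=k/5. Machine vertices: (134.772,22.094) → (127.723,35.707) → (108.627,87.434) → (86.816,154.806) → (71.622,215.352) → (72.376,246.604). Open path.

**Shape 6** — `<path>` quadratic bezier, stroke `#008000` → engrave (S177, F3371). Control points (SVG): P0=(39.665,159.604), P1=(84.263,83.483), P2=(114.432,16.444); sampled at t=k/5. Machine vertices: (39.665,102.737) → (56.927,132.822) → (73.035,162.181) → (87.988,190.813) → (101.787,218.718) → (114.432,245.897). Open path.

**Shape 7** — `<path>` line segment, stroke `#008000` → engrave (S177, F3371). Machine vertices: (5.781,230.618) → (13.068,125.539). Open path.

**Shape 8** — `<polygon>` closed polygon, stroke `#008000` → engrave (S177, F3371). Machine vertices: (124.381,152.423) → (103.581,27.743) → (25.189,154.092) → (124.381,152.423). Closed: final G1 returns to the first vertex.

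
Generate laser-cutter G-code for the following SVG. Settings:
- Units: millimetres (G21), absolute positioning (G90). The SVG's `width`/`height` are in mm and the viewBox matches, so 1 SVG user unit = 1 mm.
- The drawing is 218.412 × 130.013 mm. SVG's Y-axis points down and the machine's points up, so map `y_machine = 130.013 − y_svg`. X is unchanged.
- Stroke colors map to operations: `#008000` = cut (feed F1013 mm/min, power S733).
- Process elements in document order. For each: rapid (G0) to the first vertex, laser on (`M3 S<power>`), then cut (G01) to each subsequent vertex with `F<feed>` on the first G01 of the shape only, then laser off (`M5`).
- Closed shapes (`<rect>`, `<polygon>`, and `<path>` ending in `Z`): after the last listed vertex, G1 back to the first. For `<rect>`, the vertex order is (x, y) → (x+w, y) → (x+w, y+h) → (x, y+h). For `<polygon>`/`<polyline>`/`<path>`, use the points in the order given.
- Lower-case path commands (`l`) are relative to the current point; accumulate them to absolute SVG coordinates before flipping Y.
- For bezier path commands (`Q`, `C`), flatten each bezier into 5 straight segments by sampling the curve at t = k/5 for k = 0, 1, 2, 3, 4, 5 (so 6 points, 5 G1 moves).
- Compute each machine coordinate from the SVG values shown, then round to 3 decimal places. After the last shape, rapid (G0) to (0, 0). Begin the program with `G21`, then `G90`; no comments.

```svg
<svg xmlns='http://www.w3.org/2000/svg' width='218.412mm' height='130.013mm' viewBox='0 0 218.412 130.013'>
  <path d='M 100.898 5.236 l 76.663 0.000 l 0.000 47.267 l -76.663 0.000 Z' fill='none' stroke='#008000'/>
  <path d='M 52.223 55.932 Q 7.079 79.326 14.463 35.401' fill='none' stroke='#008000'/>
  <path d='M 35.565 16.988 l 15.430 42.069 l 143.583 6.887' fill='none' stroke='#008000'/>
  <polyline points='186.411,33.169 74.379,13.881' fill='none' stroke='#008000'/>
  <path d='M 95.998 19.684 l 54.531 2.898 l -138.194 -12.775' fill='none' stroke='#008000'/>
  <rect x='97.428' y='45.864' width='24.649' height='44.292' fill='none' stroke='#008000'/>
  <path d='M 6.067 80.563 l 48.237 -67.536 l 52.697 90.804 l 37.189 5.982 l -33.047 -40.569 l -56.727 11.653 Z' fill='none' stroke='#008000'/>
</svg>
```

G21
G90
G0 X100.898 Y124.777
M3 S733
G01 X177.561 Y124.777 F1013
G01 X177.561 Y77.510
G01 X100.898 Y77.510
G01 X100.898 Y124.777
M5
G0 X52.223 Y74.081
M3 S733
G01 X36.267 Y67.416 F1013
G01 X24.512 Y66.137
G01 X16.960 Y70.243
G01 X13.611 Y79.735
G01 X14.463 Y94.612
M5
G0 X35.565 Y113.025
M3 S733
G01 X50.995 Y70.956 F1013
G01 X194.578 Y64.069
M5
G0 X186.411 Y96.844
M3 S733
G01 X74.379 Y116.132 F1013
M5
G0 X95.998 Y110.329
M3 S733
G01 X150.529 Y107.431 F1013
G01 X12.335 Y120.206
M5
G0 X97.428 Y84.149
M3 S733
G01 X122.077 Y84.149 F1013
G01 X122.077 Y39.857
G01 X97.428 Y39.857
G01 X97.428 Y84.149
M5
G0 X6.067 Y49.450
M3 S733
G01 X54.304 Y116.986 F1013
G01 X107.001 Y26.182
G01 X144.190 Y20.200
G01 X111.143 Y60.769
G01 X54.416 Y49.116
G01 X6.067 Y49.450
M5
G0 X0.000 Y0.000

Since the viewBox matches the mm dimensions, user units are millimetres directly. The only transform is the Y-flip y_m = 130.013 − y_svg.

Shape 1 is a rectangle drawn with `<path>`. Its stroke #008000 means cut at S733, F1013. After flipping Y the toolpath is (100.898,124.777) → (177.561,124.777) → (177.561,77.510) → (100.898,77.510) → (100.898,124.777), returning to the start.

Shape 2 is a quadratic bezier drawn with `<path>`. Its stroke #008000 means cut at S733, F1013. After flipping Y the toolpath is (52.223,74.081) → (36.267,67.416) → (24.512,66.137) → (16.960,70.243) → (13.611,79.735) → (14.463,94.612).

Shape 3 is a open polyline drawn with `<path>`. Its stroke #008000 means cut at S733, F1013. After flipping Y the toolpath is (35.565,113.025) → (50.995,70.956) → (194.578,64.069).

Shape 4 is a line segment drawn with `<polyline>`. Its stroke #008000 means cut at S733, F1013. After flipping Y the toolpath is (186.411,96.844) → (74.379,116.132).

Shape 5 is a open polyline drawn with `<path>`. Its stroke #008000 means cut at S733, F1013. After flipping Y the toolpath is (95.998,110.329) → (150.529,107.431) → (12.335,120.206).

Shape 6 is a rectangle drawn with `<rect>`. Its stroke #008000 means cut at S733, F1013. After flipping Y the toolpath is (97.428,84.149) → (122.077,84.149) → (122.077,39.857) → (97.428,39.857) → (97.428,84.149), returning to the start.

Shape 7 is a closed polygon drawn with `<path>`. Its stroke #008000 means cut at S733, F1013. After flipping Y the toolpath is (6.067,49.450) → (54.304,116.986) → (107.001,26.182) → (144.190,20.200) → (111.143,60.769) → (54.416,49.116) → (6.067,49.450), returning to the start.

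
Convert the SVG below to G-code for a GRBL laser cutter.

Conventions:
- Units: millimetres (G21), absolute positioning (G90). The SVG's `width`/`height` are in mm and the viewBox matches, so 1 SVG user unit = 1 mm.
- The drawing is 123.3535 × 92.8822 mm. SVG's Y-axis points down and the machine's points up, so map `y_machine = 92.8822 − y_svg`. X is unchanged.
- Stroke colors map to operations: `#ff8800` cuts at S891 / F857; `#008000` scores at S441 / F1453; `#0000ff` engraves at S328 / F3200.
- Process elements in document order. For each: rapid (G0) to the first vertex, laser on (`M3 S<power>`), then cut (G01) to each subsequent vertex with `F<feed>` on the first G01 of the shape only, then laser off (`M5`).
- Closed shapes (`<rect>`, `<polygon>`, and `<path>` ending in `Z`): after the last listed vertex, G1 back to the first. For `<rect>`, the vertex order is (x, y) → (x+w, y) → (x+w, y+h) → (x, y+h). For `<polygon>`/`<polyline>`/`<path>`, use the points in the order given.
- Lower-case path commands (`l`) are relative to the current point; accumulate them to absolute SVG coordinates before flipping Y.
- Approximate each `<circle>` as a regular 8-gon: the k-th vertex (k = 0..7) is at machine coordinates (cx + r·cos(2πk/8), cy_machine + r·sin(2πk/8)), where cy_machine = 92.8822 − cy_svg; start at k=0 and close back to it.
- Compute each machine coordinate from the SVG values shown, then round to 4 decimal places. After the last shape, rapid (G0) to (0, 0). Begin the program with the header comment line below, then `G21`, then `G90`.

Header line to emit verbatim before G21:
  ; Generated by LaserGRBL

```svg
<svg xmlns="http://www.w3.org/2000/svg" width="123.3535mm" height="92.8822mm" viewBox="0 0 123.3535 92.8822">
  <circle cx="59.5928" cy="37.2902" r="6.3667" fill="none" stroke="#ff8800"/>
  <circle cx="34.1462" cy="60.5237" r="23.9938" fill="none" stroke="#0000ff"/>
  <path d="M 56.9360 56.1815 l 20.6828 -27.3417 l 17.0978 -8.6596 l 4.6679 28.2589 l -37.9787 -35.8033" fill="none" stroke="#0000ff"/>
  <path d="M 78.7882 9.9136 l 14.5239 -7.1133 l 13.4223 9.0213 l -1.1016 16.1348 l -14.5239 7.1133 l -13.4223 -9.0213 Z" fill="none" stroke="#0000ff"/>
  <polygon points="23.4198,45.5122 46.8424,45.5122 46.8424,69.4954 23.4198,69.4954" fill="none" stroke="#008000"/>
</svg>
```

1 u = 1 mm; y_m = 92.8822 − y.

[1] `<circle>` circle, #ff8800→cut S891 F857: (65.9595,55.5920) → (64.0947,60.0939) → (59.5928,61.9587) → (55.0909,60.0939) → (53.2261,55.5920) → (55.0909,51.0901) → (59.5928,49.2253) → (64.0947,51.0901) → (65.9595,55.5920) (closed)

[2] `<circle>` circle, #0000ff→engrave S328 F3200: (58.1400,32.3585) → (51.1124,49.3247) → (34.1462,56.3523) → (17.1800,49.3247) → (10.1524,32.3585) → (17.1800,15.3923) → (34.1462,8.3647) → (51.1124,15.3923) → (58.1400,32.3585) (closed)

[3] `<path>` open polyline, #0000ff→engrave S328 F3200: (56.9360,36.7007) → (77.6188,64.0424) → (94.7166,72.7020) → (99.3845,44.4431) → (61.4058,80.2464)

[4] `<path>` regular polygon, #0000ff→engrave S328 F3200: (78.7882,82.9686) → (93.3121,90.0819) → (106.7344,81.0606) → (105.6328,64.9258) → (91.1089,57.8125) → (77.6866,66.8338) → (78.7882,82.9686) (closed)

[5] `<polygon>` rectangle, #008000→score S441 F1453: (23.4198,47.3700) → (46.8424,47.3700) → (46.8424,23.3868) → (23.4198,23.3868) → (23.4198,47.3700) (closed)

; Generated by LaserGRBL
G21
G90
G0 X65.9595 Y55.5920
M3 S891
G01 X64.0947 Y60.0939 F857
G01 X59.5928 Y61.9587
G01 X55.0909 Y60.0939
G01 X53.2261 Y55.5920
G01 X55.0909 Y51.0901
G01 X59.5928 Y49.2253
G01 X64.0947 Y51.0901
G01 X65.9595 Y55.5920
M5
G0 X58.1400 Y32.3585
M3 S328
G01 X51.1124 Y49.3247 F3200
G01 X34.1462 Y56.3523
G01 X17.1800 Y49.3247
G01 X10.1524 Y32.3585
G01 X17.1800 Y15.3923
G01 X34.1462 Y8.3647
G01 X51.1124 Y15.3923
G01 X58.1400 Y32.3585
M5
G0 X56.9360 Y36.7007
M3 S328
G01 X77.6188 Y64.0424 F3200
G01 X94.7166 Y72.7020
G01 X99.3845 Y44.4431
G01 X61.4058 Y80.2464
M5
G0 X78.7882 Y82.9686
M3 S328
G01 X93.3121 Y90.0819 F3200
G01 X106.7344 Y81.0606
G01 X105.6328 Y64.9258
G01 X91.1089 Y57.8125
G01 X77.6866 Y66.8338
G01 X78.7882 Y82.9686
M5
G0 X23.4198 Y47.3700
M3 S441
G01 X46.8424 Y47.3700 F1453
G01 X46.8424 Y23.3868
G01 X23.4198 Y23.3868
G01 X23.4198 Y47.3700
M5
G0 X0.0000 Y0.0000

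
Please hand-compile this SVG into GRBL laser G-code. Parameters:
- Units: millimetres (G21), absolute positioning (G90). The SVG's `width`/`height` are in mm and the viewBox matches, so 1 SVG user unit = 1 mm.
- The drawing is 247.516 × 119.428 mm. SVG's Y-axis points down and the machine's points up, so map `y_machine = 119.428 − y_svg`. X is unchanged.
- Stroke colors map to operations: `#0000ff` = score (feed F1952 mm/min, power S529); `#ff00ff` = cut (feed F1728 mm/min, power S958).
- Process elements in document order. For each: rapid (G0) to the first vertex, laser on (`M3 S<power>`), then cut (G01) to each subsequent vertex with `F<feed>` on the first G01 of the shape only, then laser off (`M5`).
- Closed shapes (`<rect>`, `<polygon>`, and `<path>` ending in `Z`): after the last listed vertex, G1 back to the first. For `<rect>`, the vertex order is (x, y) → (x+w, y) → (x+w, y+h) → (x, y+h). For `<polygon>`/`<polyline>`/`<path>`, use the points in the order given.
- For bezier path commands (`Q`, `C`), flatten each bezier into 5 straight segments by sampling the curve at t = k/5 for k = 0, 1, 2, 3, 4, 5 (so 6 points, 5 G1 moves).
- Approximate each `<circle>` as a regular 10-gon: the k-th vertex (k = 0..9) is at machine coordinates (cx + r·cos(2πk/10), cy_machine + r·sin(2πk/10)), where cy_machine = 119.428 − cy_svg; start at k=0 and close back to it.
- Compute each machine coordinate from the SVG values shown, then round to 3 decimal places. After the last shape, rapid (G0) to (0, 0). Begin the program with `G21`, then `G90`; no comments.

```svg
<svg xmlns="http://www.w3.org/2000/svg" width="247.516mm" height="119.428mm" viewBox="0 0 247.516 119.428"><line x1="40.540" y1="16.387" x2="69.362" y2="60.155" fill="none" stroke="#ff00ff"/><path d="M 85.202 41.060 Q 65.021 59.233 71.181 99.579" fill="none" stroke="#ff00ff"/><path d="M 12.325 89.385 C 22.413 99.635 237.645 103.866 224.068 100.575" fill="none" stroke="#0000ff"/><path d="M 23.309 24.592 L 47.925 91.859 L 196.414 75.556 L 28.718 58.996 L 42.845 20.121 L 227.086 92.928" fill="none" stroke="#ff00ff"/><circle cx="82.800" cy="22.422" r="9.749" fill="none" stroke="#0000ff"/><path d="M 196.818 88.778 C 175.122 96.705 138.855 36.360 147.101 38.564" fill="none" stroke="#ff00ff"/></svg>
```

G21
G90
G0 X40.540 Y103.041
M3 S958
G01 X69.362 Y59.273 F1728
M5
G0 X85.202 Y78.368
M3 S958
G01 X78.183 Y70.212 F1728
G01 X73.272 Y60.282
G01 X70.468 Y48.578
G01 X69.771 Y35.100
G01 X71.181 Y19.849
M5
G0 X12.325 Y30.043
M3 S529
G01 X39.523 Y24.627 F1952
G01 X95.127 Y20.728
G01 X158.305 Y18.418
G01 X208.229 Y17.769
G01 X224.068 Y18.853
M5
G0 X23.309 Y94.836
M3 S958
G01 X47.925 Y27.569 F1728
G01 X196.414 Y43.872
G01 X28.718 Y60.432
G01 X42.845 Y99.307
G01 X227.086 Y26.500
M5
G0 X92.549 Y97.006
M3 S529
G01 X90.687 Y102.736 F1952
G01 X85.813 Y106.278
G01 X79.787 Y106.278
G01 X74.913 Y102.736
G01 X73.051 Y97.006
G01 X74.913 Y91.276
G01 X79.787 Y87.734
G01 X85.813 Y87.734
G01 X90.687 Y91.276
G01 X92.549 Y97.006
M5
G0 X196.818 Y30.650
M3 S958
G01 X182.525 Y33.040 F1728
G01 X167.570 Y45.536
G01 X154.791 Y61.858
G01 X147.022 Y75.727
G01 X147.101 Y80.864
M5
G0 X0.000 Y0.000

1 u = 1 mm; y_m = 119.428 − y.

[1] `<line>` line segment, #ff00ff→cut S958 F1728: (40.540,103.041) → (69.362,59.273)

[2] `<path>` quadratic bezier, #ff00ff→cut S958 F1728: (85.202,78.368) → (78.183,70.212) → (73.272,60.282) → (70.468,48.578) → (69.771,35.100) → (71.181,19.849)

[3] `<path>` cubic bezier, #0000ff→score S529 F1952: (12.325,30.043) → (39.523,24.627) → (95.127,20.728) → (158.305,18.418) → (208.229,17.769) → (224.068,18.853)

[4] `<path>` open polyline, #ff00ff→cut S958 F1728: (23.309,94.836) → (47.925,27.569) → (196.414,43.872) → (28.718,60.432) → (42.845,99.307) → (227.086,26.500)

[5] `<circle>` circle, #0000ff→score S529 F1952: (92.549,97.006) → (90.687,102.736) → (85.813,106.278) → (79.787,106.278) → (74.913,102.736) → (73.051,97.006) → (74.913,91.276) → (79.787,87.734) → (85.813,87.734) → (90.687,91.276) → (92.549,97.006) (closed)

[6] `<path>` cubic bezier, #ff00ff→cut S958 F1728: (196.818,30.650) → (182.525,33.040) → (167.570,45.536) → (154.791,61.858) → (147.022,75.727) → (147.101,80.864)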